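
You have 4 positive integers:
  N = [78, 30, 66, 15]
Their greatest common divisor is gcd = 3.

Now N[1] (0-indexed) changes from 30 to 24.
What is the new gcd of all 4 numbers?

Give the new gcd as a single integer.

Answer: 3

Derivation:
Numbers: [78, 30, 66, 15], gcd = 3
Change: index 1, 30 -> 24
gcd of the OTHER numbers (without index 1): gcd([78, 66, 15]) = 3
New gcd = gcd(g_others, new_val) = gcd(3, 24) = 3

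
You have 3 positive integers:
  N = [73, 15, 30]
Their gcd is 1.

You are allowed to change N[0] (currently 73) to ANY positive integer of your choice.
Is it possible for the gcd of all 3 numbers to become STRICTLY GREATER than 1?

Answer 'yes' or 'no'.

Answer: yes

Derivation:
Current gcd = 1
gcd of all OTHER numbers (without N[0]=73): gcd([15, 30]) = 15
The new gcd after any change is gcd(15, new_value).
This can be at most 15.
Since 15 > old gcd 1, the gcd CAN increase (e.g., set N[0] = 15).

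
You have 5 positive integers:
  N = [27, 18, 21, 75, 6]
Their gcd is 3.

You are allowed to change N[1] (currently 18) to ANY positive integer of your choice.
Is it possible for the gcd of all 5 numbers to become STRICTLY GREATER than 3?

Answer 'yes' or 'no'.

Answer: no

Derivation:
Current gcd = 3
gcd of all OTHER numbers (without N[1]=18): gcd([27, 21, 75, 6]) = 3
The new gcd after any change is gcd(3, new_value).
This can be at most 3.
Since 3 = old gcd 3, the gcd can only stay the same or decrease.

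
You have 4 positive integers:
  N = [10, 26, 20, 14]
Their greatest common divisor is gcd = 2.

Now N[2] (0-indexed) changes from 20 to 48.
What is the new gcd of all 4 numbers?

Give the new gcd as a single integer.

Answer: 2

Derivation:
Numbers: [10, 26, 20, 14], gcd = 2
Change: index 2, 20 -> 48
gcd of the OTHER numbers (without index 2): gcd([10, 26, 14]) = 2
New gcd = gcd(g_others, new_val) = gcd(2, 48) = 2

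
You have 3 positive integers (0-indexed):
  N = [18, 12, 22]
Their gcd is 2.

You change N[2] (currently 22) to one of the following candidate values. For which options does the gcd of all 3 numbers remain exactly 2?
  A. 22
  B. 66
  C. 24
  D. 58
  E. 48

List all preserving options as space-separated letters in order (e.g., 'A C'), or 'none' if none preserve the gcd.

Old gcd = 2; gcd of others (without N[2]) = 6
New gcd for candidate v: gcd(6, v). Preserves old gcd iff gcd(6, v) = 2.
  Option A: v=22, gcd(6,22)=2 -> preserves
  Option B: v=66, gcd(6,66)=6 -> changes
  Option C: v=24, gcd(6,24)=6 -> changes
  Option D: v=58, gcd(6,58)=2 -> preserves
  Option E: v=48, gcd(6,48)=6 -> changes

Answer: A D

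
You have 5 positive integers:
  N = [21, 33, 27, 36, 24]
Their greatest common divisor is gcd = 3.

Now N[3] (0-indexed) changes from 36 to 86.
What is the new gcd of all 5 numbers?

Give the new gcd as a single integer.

Answer: 1

Derivation:
Numbers: [21, 33, 27, 36, 24], gcd = 3
Change: index 3, 36 -> 86
gcd of the OTHER numbers (without index 3): gcd([21, 33, 27, 24]) = 3
New gcd = gcd(g_others, new_val) = gcd(3, 86) = 1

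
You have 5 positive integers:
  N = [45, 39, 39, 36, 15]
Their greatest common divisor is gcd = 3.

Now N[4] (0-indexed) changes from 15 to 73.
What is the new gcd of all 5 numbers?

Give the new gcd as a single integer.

Numbers: [45, 39, 39, 36, 15], gcd = 3
Change: index 4, 15 -> 73
gcd of the OTHER numbers (without index 4): gcd([45, 39, 39, 36]) = 3
New gcd = gcd(g_others, new_val) = gcd(3, 73) = 1

Answer: 1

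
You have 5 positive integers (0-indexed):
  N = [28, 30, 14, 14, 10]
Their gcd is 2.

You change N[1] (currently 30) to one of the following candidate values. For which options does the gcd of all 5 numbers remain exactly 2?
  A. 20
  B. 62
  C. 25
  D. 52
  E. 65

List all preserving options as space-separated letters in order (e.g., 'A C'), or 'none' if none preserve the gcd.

Answer: A B D

Derivation:
Old gcd = 2; gcd of others (without N[1]) = 2
New gcd for candidate v: gcd(2, v). Preserves old gcd iff gcd(2, v) = 2.
  Option A: v=20, gcd(2,20)=2 -> preserves
  Option B: v=62, gcd(2,62)=2 -> preserves
  Option C: v=25, gcd(2,25)=1 -> changes
  Option D: v=52, gcd(2,52)=2 -> preserves
  Option E: v=65, gcd(2,65)=1 -> changes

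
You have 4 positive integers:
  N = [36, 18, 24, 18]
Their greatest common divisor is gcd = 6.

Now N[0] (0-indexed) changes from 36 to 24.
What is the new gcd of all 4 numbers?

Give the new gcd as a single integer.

Answer: 6

Derivation:
Numbers: [36, 18, 24, 18], gcd = 6
Change: index 0, 36 -> 24
gcd of the OTHER numbers (without index 0): gcd([18, 24, 18]) = 6
New gcd = gcd(g_others, new_val) = gcd(6, 24) = 6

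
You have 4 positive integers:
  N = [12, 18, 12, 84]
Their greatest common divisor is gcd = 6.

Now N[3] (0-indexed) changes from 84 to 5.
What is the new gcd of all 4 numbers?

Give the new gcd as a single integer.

Numbers: [12, 18, 12, 84], gcd = 6
Change: index 3, 84 -> 5
gcd of the OTHER numbers (without index 3): gcd([12, 18, 12]) = 6
New gcd = gcd(g_others, new_val) = gcd(6, 5) = 1

Answer: 1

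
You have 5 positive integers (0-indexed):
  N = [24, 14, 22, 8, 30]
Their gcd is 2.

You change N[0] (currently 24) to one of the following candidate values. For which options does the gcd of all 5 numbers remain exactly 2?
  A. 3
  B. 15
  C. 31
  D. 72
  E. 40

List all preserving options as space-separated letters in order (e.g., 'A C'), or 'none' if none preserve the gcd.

Old gcd = 2; gcd of others (without N[0]) = 2
New gcd for candidate v: gcd(2, v). Preserves old gcd iff gcd(2, v) = 2.
  Option A: v=3, gcd(2,3)=1 -> changes
  Option B: v=15, gcd(2,15)=1 -> changes
  Option C: v=31, gcd(2,31)=1 -> changes
  Option D: v=72, gcd(2,72)=2 -> preserves
  Option E: v=40, gcd(2,40)=2 -> preserves

Answer: D E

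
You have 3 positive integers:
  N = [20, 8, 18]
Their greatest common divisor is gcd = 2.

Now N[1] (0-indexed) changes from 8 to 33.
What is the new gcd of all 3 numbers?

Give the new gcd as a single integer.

Numbers: [20, 8, 18], gcd = 2
Change: index 1, 8 -> 33
gcd of the OTHER numbers (without index 1): gcd([20, 18]) = 2
New gcd = gcd(g_others, new_val) = gcd(2, 33) = 1

Answer: 1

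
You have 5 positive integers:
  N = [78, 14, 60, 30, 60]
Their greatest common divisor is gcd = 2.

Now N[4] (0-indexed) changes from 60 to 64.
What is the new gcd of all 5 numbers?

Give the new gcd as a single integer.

Answer: 2

Derivation:
Numbers: [78, 14, 60, 30, 60], gcd = 2
Change: index 4, 60 -> 64
gcd of the OTHER numbers (without index 4): gcd([78, 14, 60, 30]) = 2
New gcd = gcd(g_others, new_val) = gcd(2, 64) = 2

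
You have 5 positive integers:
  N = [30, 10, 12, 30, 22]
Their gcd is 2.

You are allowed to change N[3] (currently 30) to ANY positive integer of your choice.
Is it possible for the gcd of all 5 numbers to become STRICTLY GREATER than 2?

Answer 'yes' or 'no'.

Current gcd = 2
gcd of all OTHER numbers (without N[3]=30): gcd([30, 10, 12, 22]) = 2
The new gcd after any change is gcd(2, new_value).
This can be at most 2.
Since 2 = old gcd 2, the gcd can only stay the same or decrease.

Answer: no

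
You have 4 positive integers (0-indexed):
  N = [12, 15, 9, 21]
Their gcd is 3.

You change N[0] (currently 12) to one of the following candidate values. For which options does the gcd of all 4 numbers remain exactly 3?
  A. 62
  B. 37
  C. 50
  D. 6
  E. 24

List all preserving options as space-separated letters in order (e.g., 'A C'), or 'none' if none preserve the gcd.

Old gcd = 3; gcd of others (without N[0]) = 3
New gcd for candidate v: gcd(3, v). Preserves old gcd iff gcd(3, v) = 3.
  Option A: v=62, gcd(3,62)=1 -> changes
  Option B: v=37, gcd(3,37)=1 -> changes
  Option C: v=50, gcd(3,50)=1 -> changes
  Option D: v=6, gcd(3,6)=3 -> preserves
  Option E: v=24, gcd(3,24)=3 -> preserves

Answer: D E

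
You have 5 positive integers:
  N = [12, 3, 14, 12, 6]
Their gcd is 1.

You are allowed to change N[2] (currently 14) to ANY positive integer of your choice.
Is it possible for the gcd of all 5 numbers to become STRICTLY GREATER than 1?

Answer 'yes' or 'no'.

Current gcd = 1
gcd of all OTHER numbers (without N[2]=14): gcd([12, 3, 12, 6]) = 3
The new gcd after any change is gcd(3, new_value).
This can be at most 3.
Since 3 > old gcd 1, the gcd CAN increase (e.g., set N[2] = 3).

Answer: yes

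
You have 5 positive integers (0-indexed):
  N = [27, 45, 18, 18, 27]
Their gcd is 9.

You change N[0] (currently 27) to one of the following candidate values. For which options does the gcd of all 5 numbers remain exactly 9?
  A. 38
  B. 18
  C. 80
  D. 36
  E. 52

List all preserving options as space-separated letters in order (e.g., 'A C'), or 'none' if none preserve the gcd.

Old gcd = 9; gcd of others (without N[0]) = 9
New gcd for candidate v: gcd(9, v). Preserves old gcd iff gcd(9, v) = 9.
  Option A: v=38, gcd(9,38)=1 -> changes
  Option B: v=18, gcd(9,18)=9 -> preserves
  Option C: v=80, gcd(9,80)=1 -> changes
  Option D: v=36, gcd(9,36)=9 -> preserves
  Option E: v=52, gcd(9,52)=1 -> changes

Answer: B D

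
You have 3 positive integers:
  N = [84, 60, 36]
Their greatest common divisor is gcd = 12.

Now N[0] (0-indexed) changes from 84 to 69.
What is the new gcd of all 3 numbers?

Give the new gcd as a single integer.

Numbers: [84, 60, 36], gcd = 12
Change: index 0, 84 -> 69
gcd of the OTHER numbers (without index 0): gcd([60, 36]) = 12
New gcd = gcd(g_others, new_val) = gcd(12, 69) = 3

Answer: 3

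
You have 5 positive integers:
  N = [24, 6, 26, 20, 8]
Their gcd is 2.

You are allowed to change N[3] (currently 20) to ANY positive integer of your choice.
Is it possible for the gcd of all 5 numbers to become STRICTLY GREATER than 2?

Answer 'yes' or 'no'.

Current gcd = 2
gcd of all OTHER numbers (without N[3]=20): gcd([24, 6, 26, 8]) = 2
The new gcd after any change is gcd(2, new_value).
This can be at most 2.
Since 2 = old gcd 2, the gcd can only stay the same or decrease.

Answer: no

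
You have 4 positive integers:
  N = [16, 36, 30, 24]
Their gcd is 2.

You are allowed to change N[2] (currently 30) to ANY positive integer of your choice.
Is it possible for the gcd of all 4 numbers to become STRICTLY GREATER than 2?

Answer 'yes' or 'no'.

Answer: yes

Derivation:
Current gcd = 2
gcd of all OTHER numbers (without N[2]=30): gcd([16, 36, 24]) = 4
The new gcd after any change is gcd(4, new_value).
This can be at most 4.
Since 4 > old gcd 2, the gcd CAN increase (e.g., set N[2] = 4).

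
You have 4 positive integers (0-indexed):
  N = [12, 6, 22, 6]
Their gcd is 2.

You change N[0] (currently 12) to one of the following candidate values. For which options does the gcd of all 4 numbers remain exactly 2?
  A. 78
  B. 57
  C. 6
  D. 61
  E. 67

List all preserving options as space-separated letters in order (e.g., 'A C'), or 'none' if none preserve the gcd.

Old gcd = 2; gcd of others (without N[0]) = 2
New gcd for candidate v: gcd(2, v). Preserves old gcd iff gcd(2, v) = 2.
  Option A: v=78, gcd(2,78)=2 -> preserves
  Option B: v=57, gcd(2,57)=1 -> changes
  Option C: v=6, gcd(2,6)=2 -> preserves
  Option D: v=61, gcd(2,61)=1 -> changes
  Option E: v=67, gcd(2,67)=1 -> changes

Answer: A C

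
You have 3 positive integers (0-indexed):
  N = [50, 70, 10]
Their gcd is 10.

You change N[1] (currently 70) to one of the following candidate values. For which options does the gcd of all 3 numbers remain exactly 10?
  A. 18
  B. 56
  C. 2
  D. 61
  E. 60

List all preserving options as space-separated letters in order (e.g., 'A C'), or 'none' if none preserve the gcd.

Answer: E

Derivation:
Old gcd = 10; gcd of others (without N[1]) = 10
New gcd for candidate v: gcd(10, v). Preserves old gcd iff gcd(10, v) = 10.
  Option A: v=18, gcd(10,18)=2 -> changes
  Option B: v=56, gcd(10,56)=2 -> changes
  Option C: v=2, gcd(10,2)=2 -> changes
  Option D: v=61, gcd(10,61)=1 -> changes
  Option E: v=60, gcd(10,60)=10 -> preserves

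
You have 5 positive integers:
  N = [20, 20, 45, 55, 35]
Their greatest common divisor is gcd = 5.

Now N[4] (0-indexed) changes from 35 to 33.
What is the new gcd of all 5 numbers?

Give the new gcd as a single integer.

Numbers: [20, 20, 45, 55, 35], gcd = 5
Change: index 4, 35 -> 33
gcd of the OTHER numbers (without index 4): gcd([20, 20, 45, 55]) = 5
New gcd = gcd(g_others, new_val) = gcd(5, 33) = 1

Answer: 1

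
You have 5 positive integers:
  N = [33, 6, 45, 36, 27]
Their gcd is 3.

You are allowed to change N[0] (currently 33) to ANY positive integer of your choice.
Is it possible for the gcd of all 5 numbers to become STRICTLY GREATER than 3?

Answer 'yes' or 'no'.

Current gcd = 3
gcd of all OTHER numbers (without N[0]=33): gcd([6, 45, 36, 27]) = 3
The new gcd after any change is gcd(3, new_value).
This can be at most 3.
Since 3 = old gcd 3, the gcd can only stay the same or decrease.

Answer: no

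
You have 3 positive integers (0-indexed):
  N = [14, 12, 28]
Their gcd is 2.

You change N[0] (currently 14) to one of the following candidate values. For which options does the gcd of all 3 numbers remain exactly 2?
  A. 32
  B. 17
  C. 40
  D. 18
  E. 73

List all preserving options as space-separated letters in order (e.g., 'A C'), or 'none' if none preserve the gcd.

Answer: D

Derivation:
Old gcd = 2; gcd of others (without N[0]) = 4
New gcd for candidate v: gcd(4, v). Preserves old gcd iff gcd(4, v) = 2.
  Option A: v=32, gcd(4,32)=4 -> changes
  Option B: v=17, gcd(4,17)=1 -> changes
  Option C: v=40, gcd(4,40)=4 -> changes
  Option D: v=18, gcd(4,18)=2 -> preserves
  Option E: v=73, gcd(4,73)=1 -> changes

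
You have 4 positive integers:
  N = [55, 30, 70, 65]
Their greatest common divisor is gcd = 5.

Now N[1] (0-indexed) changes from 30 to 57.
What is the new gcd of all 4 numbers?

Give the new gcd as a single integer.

Answer: 1

Derivation:
Numbers: [55, 30, 70, 65], gcd = 5
Change: index 1, 30 -> 57
gcd of the OTHER numbers (without index 1): gcd([55, 70, 65]) = 5
New gcd = gcd(g_others, new_val) = gcd(5, 57) = 1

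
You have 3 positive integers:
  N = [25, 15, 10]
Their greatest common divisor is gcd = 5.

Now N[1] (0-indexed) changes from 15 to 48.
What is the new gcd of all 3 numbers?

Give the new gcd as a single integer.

Answer: 1

Derivation:
Numbers: [25, 15, 10], gcd = 5
Change: index 1, 15 -> 48
gcd of the OTHER numbers (without index 1): gcd([25, 10]) = 5
New gcd = gcd(g_others, new_val) = gcd(5, 48) = 1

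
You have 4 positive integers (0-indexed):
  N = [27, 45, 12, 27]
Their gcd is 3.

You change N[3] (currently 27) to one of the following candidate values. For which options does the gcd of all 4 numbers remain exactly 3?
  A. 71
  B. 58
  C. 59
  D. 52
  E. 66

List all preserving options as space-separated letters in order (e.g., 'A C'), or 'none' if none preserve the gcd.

Old gcd = 3; gcd of others (without N[3]) = 3
New gcd for candidate v: gcd(3, v). Preserves old gcd iff gcd(3, v) = 3.
  Option A: v=71, gcd(3,71)=1 -> changes
  Option B: v=58, gcd(3,58)=1 -> changes
  Option C: v=59, gcd(3,59)=1 -> changes
  Option D: v=52, gcd(3,52)=1 -> changes
  Option E: v=66, gcd(3,66)=3 -> preserves

Answer: E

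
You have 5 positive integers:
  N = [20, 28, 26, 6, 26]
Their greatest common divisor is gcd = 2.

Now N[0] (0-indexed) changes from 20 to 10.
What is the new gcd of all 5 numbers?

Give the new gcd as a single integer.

Numbers: [20, 28, 26, 6, 26], gcd = 2
Change: index 0, 20 -> 10
gcd of the OTHER numbers (without index 0): gcd([28, 26, 6, 26]) = 2
New gcd = gcd(g_others, new_val) = gcd(2, 10) = 2

Answer: 2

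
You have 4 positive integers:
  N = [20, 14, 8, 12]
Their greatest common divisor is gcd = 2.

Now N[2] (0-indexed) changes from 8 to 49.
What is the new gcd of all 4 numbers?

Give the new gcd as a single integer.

Answer: 1

Derivation:
Numbers: [20, 14, 8, 12], gcd = 2
Change: index 2, 8 -> 49
gcd of the OTHER numbers (without index 2): gcd([20, 14, 12]) = 2
New gcd = gcd(g_others, new_val) = gcd(2, 49) = 1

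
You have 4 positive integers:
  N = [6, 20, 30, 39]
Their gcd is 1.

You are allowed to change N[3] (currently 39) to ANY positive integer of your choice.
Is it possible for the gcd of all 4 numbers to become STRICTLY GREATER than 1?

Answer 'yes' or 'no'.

Answer: yes

Derivation:
Current gcd = 1
gcd of all OTHER numbers (without N[3]=39): gcd([6, 20, 30]) = 2
The new gcd after any change is gcd(2, new_value).
This can be at most 2.
Since 2 > old gcd 1, the gcd CAN increase (e.g., set N[3] = 2).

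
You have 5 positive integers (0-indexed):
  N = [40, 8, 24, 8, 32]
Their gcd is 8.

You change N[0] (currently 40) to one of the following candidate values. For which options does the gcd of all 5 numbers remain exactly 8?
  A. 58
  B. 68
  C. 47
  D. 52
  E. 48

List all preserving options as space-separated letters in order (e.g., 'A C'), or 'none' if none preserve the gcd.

Answer: E

Derivation:
Old gcd = 8; gcd of others (without N[0]) = 8
New gcd for candidate v: gcd(8, v). Preserves old gcd iff gcd(8, v) = 8.
  Option A: v=58, gcd(8,58)=2 -> changes
  Option B: v=68, gcd(8,68)=4 -> changes
  Option C: v=47, gcd(8,47)=1 -> changes
  Option D: v=52, gcd(8,52)=4 -> changes
  Option E: v=48, gcd(8,48)=8 -> preserves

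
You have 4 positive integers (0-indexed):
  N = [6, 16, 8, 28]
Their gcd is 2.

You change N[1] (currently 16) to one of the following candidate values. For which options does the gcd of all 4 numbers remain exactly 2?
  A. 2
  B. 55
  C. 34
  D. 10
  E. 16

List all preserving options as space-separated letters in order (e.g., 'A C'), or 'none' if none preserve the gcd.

Answer: A C D E

Derivation:
Old gcd = 2; gcd of others (without N[1]) = 2
New gcd for candidate v: gcd(2, v). Preserves old gcd iff gcd(2, v) = 2.
  Option A: v=2, gcd(2,2)=2 -> preserves
  Option B: v=55, gcd(2,55)=1 -> changes
  Option C: v=34, gcd(2,34)=2 -> preserves
  Option D: v=10, gcd(2,10)=2 -> preserves
  Option E: v=16, gcd(2,16)=2 -> preserves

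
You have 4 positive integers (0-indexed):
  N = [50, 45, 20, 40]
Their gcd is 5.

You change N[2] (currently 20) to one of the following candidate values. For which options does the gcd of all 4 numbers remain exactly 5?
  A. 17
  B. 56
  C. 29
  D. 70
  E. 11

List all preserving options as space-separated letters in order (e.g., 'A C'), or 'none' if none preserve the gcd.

Old gcd = 5; gcd of others (without N[2]) = 5
New gcd for candidate v: gcd(5, v). Preserves old gcd iff gcd(5, v) = 5.
  Option A: v=17, gcd(5,17)=1 -> changes
  Option B: v=56, gcd(5,56)=1 -> changes
  Option C: v=29, gcd(5,29)=1 -> changes
  Option D: v=70, gcd(5,70)=5 -> preserves
  Option E: v=11, gcd(5,11)=1 -> changes

Answer: D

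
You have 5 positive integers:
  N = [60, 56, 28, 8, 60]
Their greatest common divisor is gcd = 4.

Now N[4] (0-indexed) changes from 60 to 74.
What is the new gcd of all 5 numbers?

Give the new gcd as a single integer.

Numbers: [60, 56, 28, 8, 60], gcd = 4
Change: index 4, 60 -> 74
gcd of the OTHER numbers (without index 4): gcd([60, 56, 28, 8]) = 4
New gcd = gcd(g_others, new_val) = gcd(4, 74) = 2

Answer: 2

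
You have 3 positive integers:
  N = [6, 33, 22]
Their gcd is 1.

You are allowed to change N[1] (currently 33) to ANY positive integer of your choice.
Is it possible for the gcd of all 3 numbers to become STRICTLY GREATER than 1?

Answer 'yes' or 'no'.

Current gcd = 1
gcd of all OTHER numbers (without N[1]=33): gcd([6, 22]) = 2
The new gcd after any change is gcd(2, new_value).
This can be at most 2.
Since 2 > old gcd 1, the gcd CAN increase (e.g., set N[1] = 2).

Answer: yes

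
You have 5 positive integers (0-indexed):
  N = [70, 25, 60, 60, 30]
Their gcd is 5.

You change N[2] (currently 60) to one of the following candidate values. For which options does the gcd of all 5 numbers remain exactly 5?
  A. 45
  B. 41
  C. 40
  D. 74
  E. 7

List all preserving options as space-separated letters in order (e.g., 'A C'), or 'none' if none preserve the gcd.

Answer: A C

Derivation:
Old gcd = 5; gcd of others (without N[2]) = 5
New gcd for candidate v: gcd(5, v). Preserves old gcd iff gcd(5, v) = 5.
  Option A: v=45, gcd(5,45)=5 -> preserves
  Option B: v=41, gcd(5,41)=1 -> changes
  Option C: v=40, gcd(5,40)=5 -> preserves
  Option D: v=74, gcd(5,74)=1 -> changes
  Option E: v=7, gcd(5,7)=1 -> changes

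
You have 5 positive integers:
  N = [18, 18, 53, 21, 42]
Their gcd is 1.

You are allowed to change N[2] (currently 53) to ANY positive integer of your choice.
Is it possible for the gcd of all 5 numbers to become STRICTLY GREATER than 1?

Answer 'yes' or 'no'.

Answer: yes

Derivation:
Current gcd = 1
gcd of all OTHER numbers (without N[2]=53): gcd([18, 18, 21, 42]) = 3
The new gcd after any change is gcd(3, new_value).
This can be at most 3.
Since 3 > old gcd 1, the gcd CAN increase (e.g., set N[2] = 3).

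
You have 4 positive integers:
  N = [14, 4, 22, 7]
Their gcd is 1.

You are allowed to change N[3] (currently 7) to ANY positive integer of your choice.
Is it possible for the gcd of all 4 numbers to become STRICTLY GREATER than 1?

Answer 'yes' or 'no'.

Current gcd = 1
gcd of all OTHER numbers (without N[3]=7): gcd([14, 4, 22]) = 2
The new gcd after any change is gcd(2, new_value).
This can be at most 2.
Since 2 > old gcd 1, the gcd CAN increase (e.g., set N[3] = 2).

Answer: yes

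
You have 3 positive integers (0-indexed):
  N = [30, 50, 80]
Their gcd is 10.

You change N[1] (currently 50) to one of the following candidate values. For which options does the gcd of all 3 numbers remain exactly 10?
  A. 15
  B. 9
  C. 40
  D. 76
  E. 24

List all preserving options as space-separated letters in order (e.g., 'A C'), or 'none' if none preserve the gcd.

Answer: C

Derivation:
Old gcd = 10; gcd of others (without N[1]) = 10
New gcd for candidate v: gcd(10, v). Preserves old gcd iff gcd(10, v) = 10.
  Option A: v=15, gcd(10,15)=5 -> changes
  Option B: v=9, gcd(10,9)=1 -> changes
  Option C: v=40, gcd(10,40)=10 -> preserves
  Option D: v=76, gcd(10,76)=2 -> changes
  Option E: v=24, gcd(10,24)=2 -> changes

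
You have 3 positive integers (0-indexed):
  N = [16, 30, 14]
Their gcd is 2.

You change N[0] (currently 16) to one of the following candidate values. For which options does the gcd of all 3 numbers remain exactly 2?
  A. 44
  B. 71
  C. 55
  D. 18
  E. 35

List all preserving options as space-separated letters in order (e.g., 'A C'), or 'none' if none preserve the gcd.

Old gcd = 2; gcd of others (without N[0]) = 2
New gcd for candidate v: gcd(2, v). Preserves old gcd iff gcd(2, v) = 2.
  Option A: v=44, gcd(2,44)=2 -> preserves
  Option B: v=71, gcd(2,71)=1 -> changes
  Option C: v=55, gcd(2,55)=1 -> changes
  Option D: v=18, gcd(2,18)=2 -> preserves
  Option E: v=35, gcd(2,35)=1 -> changes

Answer: A D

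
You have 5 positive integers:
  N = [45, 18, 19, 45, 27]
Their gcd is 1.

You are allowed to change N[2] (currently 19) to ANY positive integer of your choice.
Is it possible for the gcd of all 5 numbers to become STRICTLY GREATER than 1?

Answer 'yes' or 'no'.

Answer: yes

Derivation:
Current gcd = 1
gcd of all OTHER numbers (without N[2]=19): gcd([45, 18, 45, 27]) = 9
The new gcd after any change is gcd(9, new_value).
This can be at most 9.
Since 9 > old gcd 1, the gcd CAN increase (e.g., set N[2] = 9).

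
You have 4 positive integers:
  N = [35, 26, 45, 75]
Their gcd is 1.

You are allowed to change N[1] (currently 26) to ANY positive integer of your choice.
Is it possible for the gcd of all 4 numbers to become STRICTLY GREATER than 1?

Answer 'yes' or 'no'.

Current gcd = 1
gcd of all OTHER numbers (without N[1]=26): gcd([35, 45, 75]) = 5
The new gcd after any change is gcd(5, new_value).
This can be at most 5.
Since 5 > old gcd 1, the gcd CAN increase (e.g., set N[1] = 5).

Answer: yes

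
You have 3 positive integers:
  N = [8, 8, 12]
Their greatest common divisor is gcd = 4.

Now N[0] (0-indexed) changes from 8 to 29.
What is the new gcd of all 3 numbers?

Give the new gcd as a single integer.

Numbers: [8, 8, 12], gcd = 4
Change: index 0, 8 -> 29
gcd of the OTHER numbers (without index 0): gcd([8, 12]) = 4
New gcd = gcd(g_others, new_val) = gcd(4, 29) = 1

Answer: 1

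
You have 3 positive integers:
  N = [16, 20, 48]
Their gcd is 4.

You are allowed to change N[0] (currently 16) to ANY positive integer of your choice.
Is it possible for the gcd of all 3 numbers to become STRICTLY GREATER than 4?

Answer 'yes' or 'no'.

Current gcd = 4
gcd of all OTHER numbers (without N[0]=16): gcd([20, 48]) = 4
The new gcd after any change is gcd(4, new_value).
This can be at most 4.
Since 4 = old gcd 4, the gcd can only stay the same or decrease.

Answer: no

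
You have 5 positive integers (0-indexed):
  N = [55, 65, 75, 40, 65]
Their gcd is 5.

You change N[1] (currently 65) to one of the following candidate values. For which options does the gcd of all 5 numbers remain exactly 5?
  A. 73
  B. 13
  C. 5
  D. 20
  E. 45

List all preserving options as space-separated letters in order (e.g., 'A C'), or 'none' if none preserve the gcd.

Old gcd = 5; gcd of others (without N[1]) = 5
New gcd for candidate v: gcd(5, v). Preserves old gcd iff gcd(5, v) = 5.
  Option A: v=73, gcd(5,73)=1 -> changes
  Option B: v=13, gcd(5,13)=1 -> changes
  Option C: v=5, gcd(5,5)=5 -> preserves
  Option D: v=20, gcd(5,20)=5 -> preserves
  Option E: v=45, gcd(5,45)=5 -> preserves

Answer: C D E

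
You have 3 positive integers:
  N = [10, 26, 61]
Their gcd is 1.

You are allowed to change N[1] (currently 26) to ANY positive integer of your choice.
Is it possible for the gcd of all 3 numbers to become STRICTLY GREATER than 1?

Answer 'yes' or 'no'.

Answer: no

Derivation:
Current gcd = 1
gcd of all OTHER numbers (without N[1]=26): gcd([10, 61]) = 1
The new gcd after any change is gcd(1, new_value).
This can be at most 1.
Since 1 = old gcd 1, the gcd can only stay the same or decrease.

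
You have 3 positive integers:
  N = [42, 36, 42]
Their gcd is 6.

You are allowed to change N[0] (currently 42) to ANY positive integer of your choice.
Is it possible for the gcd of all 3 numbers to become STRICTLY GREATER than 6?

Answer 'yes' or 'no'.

Current gcd = 6
gcd of all OTHER numbers (without N[0]=42): gcd([36, 42]) = 6
The new gcd after any change is gcd(6, new_value).
This can be at most 6.
Since 6 = old gcd 6, the gcd can only stay the same or decrease.

Answer: no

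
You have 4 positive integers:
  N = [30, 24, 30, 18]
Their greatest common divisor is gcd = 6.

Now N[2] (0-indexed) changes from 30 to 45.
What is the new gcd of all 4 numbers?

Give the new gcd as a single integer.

Numbers: [30, 24, 30, 18], gcd = 6
Change: index 2, 30 -> 45
gcd of the OTHER numbers (without index 2): gcd([30, 24, 18]) = 6
New gcd = gcd(g_others, new_val) = gcd(6, 45) = 3

Answer: 3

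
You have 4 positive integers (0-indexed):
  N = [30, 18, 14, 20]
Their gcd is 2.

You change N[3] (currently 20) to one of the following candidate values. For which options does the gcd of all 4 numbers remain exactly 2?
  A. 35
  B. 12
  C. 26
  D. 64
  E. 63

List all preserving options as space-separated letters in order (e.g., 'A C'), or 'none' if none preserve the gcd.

Old gcd = 2; gcd of others (without N[3]) = 2
New gcd for candidate v: gcd(2, v). Preserves old gcd iff gcd(2, v) = 2.
  Option A: v=35, gcd(2,35)=1 -> changes
  Option B: v=12, gcd(2,12)=2 -> preserves
  Option C: v=26, gcd(2,26)=2 -> preserves
  Option D: v=64, gcd(2,64)=2 -> preserves
  Option E: v=63, gcd(2,63)=1 -> changes

Answer: B C D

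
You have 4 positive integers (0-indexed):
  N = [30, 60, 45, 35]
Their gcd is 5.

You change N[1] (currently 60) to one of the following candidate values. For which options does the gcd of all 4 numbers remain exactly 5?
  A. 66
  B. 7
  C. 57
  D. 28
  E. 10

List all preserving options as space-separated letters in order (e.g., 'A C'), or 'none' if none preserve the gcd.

Old gcd = 5; gcd of others (without N[1]) = 5
New gcd for candidate v: gcd(5, v). Preserves old gcd iff gcd(5, v) = 5.
  Option A: v=66, gcd(5,66)=1 -> changes
  Option B: v=7, gcd(5,7)=1 -> changes
  Option C: v=57, gcd(5,57)=1 -> changes
  Option D: v=28, gcd(5,28)=1 -> changes
  Option E: v=10, gcd(5,10)=5 -> preserves

Answer: E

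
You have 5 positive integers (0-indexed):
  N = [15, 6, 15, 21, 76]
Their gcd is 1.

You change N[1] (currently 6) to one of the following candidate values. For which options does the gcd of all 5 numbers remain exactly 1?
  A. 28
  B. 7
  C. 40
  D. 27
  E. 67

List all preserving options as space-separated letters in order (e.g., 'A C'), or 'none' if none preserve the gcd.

Answer: A B C D E

Derivation:
Old gcd = 1; gcd of others (without N[1]) = 1
New gcd for candidate v: gcd(1, v). Preserves old gcd iff gcd(1, v) = 1.
  Option A: v=28, gcd(1,28)=1 -> preserves
  Option B: v=7, gcd(1,7)=1 -> preserves
  Option C: v=40, gcd(1,40)=1 -> preserves
  Option D: v=27, gcd(1,27)=1 -> preserves
  Option E: v=67, gcd(1,67)=1 -> preserves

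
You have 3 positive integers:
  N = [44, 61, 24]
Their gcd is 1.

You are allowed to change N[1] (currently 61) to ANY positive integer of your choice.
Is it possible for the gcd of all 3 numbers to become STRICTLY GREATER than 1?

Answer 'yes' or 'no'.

Current gcd = 1
gcd of all OTHER numbers (without N[1]=61): gcd([44, 24]) = 4
The new gcd after any change is gcd(4, new_value).
This can be at most 4.
Since 4 > old gcd 1, the gcd CAN increase (e.g., set N[1] = 4).

Answer: yes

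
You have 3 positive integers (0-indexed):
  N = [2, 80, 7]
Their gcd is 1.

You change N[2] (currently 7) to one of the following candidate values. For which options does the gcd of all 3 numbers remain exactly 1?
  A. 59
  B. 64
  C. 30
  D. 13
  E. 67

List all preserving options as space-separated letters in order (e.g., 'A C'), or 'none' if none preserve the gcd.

Answer: A D E

Derivation:
Old gcd = 1; gcd of others (without N[2]) = 2
New gcd for candidate v: gcd(2, v). Preserves old gcd iff gcd(2, v) = 1.
  Option A: v=59, gcd(2,59)=1 -> preserves
  Option B: v=64, gcd(2,64)=2 -> changes
  Option C: v=30, gcd(2,30)=2 -> changes
  Option D: v=13, gcd(2,13)=1 -> preserves
  Option E: v=67, gcd(2,67)=1 -> preserves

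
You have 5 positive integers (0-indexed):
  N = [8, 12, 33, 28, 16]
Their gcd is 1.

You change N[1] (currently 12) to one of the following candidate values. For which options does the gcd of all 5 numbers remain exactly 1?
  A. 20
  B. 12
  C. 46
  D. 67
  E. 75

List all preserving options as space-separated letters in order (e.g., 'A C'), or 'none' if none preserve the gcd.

Old gcd = 1; gcd of others (without N[1]) = 1
New gcd for candidate v: gcd(1, v). Preserves old gcd iff gcd(1, v) = 1.
  Option A: v=20, gcd(1,20)=1 -> preserves
  Option B: v=12, gcd(1,12)=1 -> preserves
  Option C: v=46, gcd(1,46)=1 -> preserves
  Option D: v=67, gcd(1,67)=1 -> preserves
  Option E: v=75, gcd(1,75)=1 -> preserves

Answer: A B C D E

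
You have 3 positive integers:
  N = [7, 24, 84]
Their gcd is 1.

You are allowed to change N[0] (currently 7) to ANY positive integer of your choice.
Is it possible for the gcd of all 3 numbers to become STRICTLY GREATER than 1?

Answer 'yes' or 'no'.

Answer: yes

Derivation:
Current gcd = 1
gcd of all OTHER numbers (without N[0]=7): gcd([24, 84]) = 12
The new gcd after any change is gcd(12, new_value).
This can be at most 12.
Since 12 > old gcd 1, the gcd CAN increase (e.g., set N[0] = 12).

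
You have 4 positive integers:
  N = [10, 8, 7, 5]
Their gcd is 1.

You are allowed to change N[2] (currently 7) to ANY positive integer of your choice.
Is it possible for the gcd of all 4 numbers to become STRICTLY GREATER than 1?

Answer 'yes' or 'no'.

Current gcd = 1
gcd of all OTHER numbers (without N[2]=7): gcd([10, 8, 5]) = 1
The new gcd after any change is gcd(1, new_value).
This can be at most 1.
Since 1 = old gcd 1, the gcd can only stay the same or decrease.

Answer: no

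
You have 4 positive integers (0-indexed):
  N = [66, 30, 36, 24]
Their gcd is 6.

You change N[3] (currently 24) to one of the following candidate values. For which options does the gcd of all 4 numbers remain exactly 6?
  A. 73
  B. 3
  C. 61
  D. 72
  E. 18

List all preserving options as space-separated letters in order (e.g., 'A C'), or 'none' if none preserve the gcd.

Answer: D E

Derivation:
Old gcd = 6; gcd of others (without N[3]) = 6
New gcd for candidate v: gcd(6, v). Preserves old gcd iff gcd(6, v) = 6.
  Option A: v=73, gcd(6,73)=1 -> changes
  Option B: v=3, gcd(6,3)=3 -> changes
  Option C: v=61, gcd(6,61)=1 -> changes
  Option D: v=72, gcd(6,72)=6 -> preserves
  Option E: v=18, gcd(6,18)=6 -> preserves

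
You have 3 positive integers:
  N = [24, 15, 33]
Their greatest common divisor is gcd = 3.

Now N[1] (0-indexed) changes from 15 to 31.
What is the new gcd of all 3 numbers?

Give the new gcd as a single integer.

Numbers: [24, 15, 33], gcd = 3
Change: index 1, 15 -> 31
gcd of the OTHER numbers (without index 1): gcd([24, 33]) = 3
New gcd = gcd(g_others, new_val) = gcd(3, 31) = 1

Answer: 1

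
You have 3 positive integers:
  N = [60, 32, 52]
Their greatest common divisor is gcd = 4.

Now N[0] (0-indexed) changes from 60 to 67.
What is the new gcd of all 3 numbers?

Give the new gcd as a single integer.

Numbers: [60, 32, 52], gcd = 4
Change: index 0, 60 -> 67
gcd of the OTHER numbers (without index 0): gcd([32, 52]) = 4
New gcd = gcd(g_others, new_val) = gcd(4, 67) = 1

Answer: 1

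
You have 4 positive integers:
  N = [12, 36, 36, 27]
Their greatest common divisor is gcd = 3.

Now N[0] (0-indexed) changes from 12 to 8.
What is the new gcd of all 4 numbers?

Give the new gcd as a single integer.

Numbers: [12, 36, 36, 27], gcd = 3
Change: index 0, 12 -> 8
gcd of the OTHER numbers (without index 0): gcd([36, 36, 27]) = 9
New gcd = gcd(g_others, new_val) = gcd(9, 8) = 1

Answer: 1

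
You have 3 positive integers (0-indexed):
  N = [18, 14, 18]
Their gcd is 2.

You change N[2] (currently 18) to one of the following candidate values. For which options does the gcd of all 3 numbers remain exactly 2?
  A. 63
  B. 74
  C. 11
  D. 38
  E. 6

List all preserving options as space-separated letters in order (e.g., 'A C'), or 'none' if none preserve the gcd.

Answer: B D E

Derivation:
Old gcd = 2; gcd of others (without N[2]) = 2
New gcd for candidate v: gcd(2, v). Preserves old gcd iff gcd(2, v) = 2.
  Option A: v=63, gcd(2,63)=1 -> changes
  Option B: v=74, gcd(2,74)=2 -> preserves
  Option C: v=11, gcd(2,11)=1 -> changes
  Option D: v=38, gcd(2,38)=2 -> preserves
  Option E: v=6, gcd(2,6)=2 -> preserves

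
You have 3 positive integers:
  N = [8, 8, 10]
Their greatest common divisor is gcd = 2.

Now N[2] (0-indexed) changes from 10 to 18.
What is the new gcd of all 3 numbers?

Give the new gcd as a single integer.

Answer: 2

Derivation:
Numbers: [8, 8, 10], gcd = 2
Change: index 2, 10 -> 18
gcd of the OTHER numbers (without index 2): gcd([8, 8]) = 8
New gcd = gcd(g_others, new_val) = gcd(8, 18) = 2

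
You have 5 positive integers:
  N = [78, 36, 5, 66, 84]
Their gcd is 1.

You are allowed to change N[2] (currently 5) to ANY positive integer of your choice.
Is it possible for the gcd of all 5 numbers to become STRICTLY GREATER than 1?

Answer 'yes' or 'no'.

Answer: yes

Derivation:
Current gcd = 1
gcd of all OTHER numbers (without N[2]=5): gcd([78, 36, 66, 84]) = 6
The new gcd after any change is gcd(6, new_value).
This can be at most 6.
Since 6 > old gcd 1, the gcd CAN increase (e.g., set N[2] = 6).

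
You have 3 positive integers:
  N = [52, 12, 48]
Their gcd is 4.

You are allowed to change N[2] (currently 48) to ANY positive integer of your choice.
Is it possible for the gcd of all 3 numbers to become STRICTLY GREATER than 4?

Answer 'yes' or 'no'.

Answer: no

Derivation:
Current gcd = 4
gcd of all OTHER numbers (without N[2]=48): gcd([52, 12]) = 4
The new gcd after any change is gcd(4, new_value).
This can be at most 4.
Since 4 = old gcd 4, the gcd can only stay the same or decrease.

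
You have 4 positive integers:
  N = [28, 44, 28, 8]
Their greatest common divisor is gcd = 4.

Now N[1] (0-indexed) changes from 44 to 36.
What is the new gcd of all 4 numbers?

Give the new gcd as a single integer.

Answer: 4

Derivation:
Numbers: [28, 44, 28, 8], gcd = 4
Change: index 1, 44 -> 36
gcd of the OTHER numbers (without index 1): gcd([28, 28, 8]) = 4
New gcd = gcd(g_others, new_val) = gcd(4, 36) = 4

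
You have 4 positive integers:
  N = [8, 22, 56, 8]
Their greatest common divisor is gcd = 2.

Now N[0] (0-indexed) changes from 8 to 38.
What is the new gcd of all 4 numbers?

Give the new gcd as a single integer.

Numbers: [8, 22, 56, 8], gcd = 2
Change: index 0, 8 -> 38
gcd of the OTHER numbers (without index 0): gcd([22, 56, 8]) = 2
New gcd = gcd(g_others, new_val) = gcd(2, 38) = 2

Answer: 2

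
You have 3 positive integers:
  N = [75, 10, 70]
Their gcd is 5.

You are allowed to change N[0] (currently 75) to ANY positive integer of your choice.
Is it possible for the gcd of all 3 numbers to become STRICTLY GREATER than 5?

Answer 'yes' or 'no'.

Answer: yes

Derivation:
Current gcd = 5
gcd of all OTHER numbers (without N[0]=75): gcd([10, 70]) = 10
The new gcd after any change is gcd(10, new_value).
This can be at most 10.
Since 10 > old gcd 5, the gcd CAN increase (e.g., set N[0] = 10).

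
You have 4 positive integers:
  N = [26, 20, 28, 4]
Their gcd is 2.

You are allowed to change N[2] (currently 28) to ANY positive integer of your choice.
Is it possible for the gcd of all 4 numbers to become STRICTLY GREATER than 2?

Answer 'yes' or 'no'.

Current gcd = 2
gcd of all OTHER numbers (without N[2]=28): gcd([26, 20, 4]) = 2
The new gcd after any change is gcd(2, new_value).
This can be at most 2.
Since 2 = old gcd 2, the gcd can only stay the same or decrease.

Answer: no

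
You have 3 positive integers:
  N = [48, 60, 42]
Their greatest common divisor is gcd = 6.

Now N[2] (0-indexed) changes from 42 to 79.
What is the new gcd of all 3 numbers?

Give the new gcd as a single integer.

Answer: 1

Derivation:
Numbers: [48, 60, 42], gcd = 6
Change: index 2, 42 -> 79
gcd of the OTHER numbers (without index 2): gcd([48, 60]) = 12
New gcd = gcd(g_others, new_val) = gcd(12, 79) = 1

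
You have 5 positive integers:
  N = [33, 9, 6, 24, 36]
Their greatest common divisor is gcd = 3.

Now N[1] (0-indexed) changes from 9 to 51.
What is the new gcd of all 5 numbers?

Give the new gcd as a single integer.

Numbers: [33, 9, 6, 24, 36], gcd = 3
Change: index 1, 9 -> 51
gcd of the OTHER numbers (without index 1): gcd([33, 6, 24, 36]) = 3
New gcd = gcd(g_others, new_val) = gcd(3, 51) = 3

Answer: 3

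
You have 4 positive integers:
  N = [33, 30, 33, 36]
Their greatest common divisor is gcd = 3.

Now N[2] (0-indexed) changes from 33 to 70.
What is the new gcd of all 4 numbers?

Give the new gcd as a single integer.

Numbers: [33, 30, 33, 36], gcd = 3
Change: index 2, 33 -> 70
gcd of the OTHER numbers (without index 2): gcd([33, 30, 36]) = 3
New gcd = gcd(g_others, new_val) = gcd(3, 70) = 1

Answer: 1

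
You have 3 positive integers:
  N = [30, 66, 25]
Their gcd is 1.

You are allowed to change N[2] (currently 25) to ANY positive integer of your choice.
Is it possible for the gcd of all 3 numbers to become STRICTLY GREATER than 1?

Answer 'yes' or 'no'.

Answer: yes

Derivation:
Current gcd = 1
gcd of all OTHER numbers (without N[2]=25): gcd([30, 66]) = 6
The new gcd after any change is gcd(6, new_value).
This can be at most 6.
Since 6 > old gcd 1, the gcd CAN increase (e.g., set N[2] = 6).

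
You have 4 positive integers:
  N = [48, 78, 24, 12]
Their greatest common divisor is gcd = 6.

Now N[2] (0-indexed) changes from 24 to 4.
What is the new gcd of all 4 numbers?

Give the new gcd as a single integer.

Numbers: [48, 78, 24, 12], gcd = 6
Change: index 2, 24 -> 4
gcd of the OTHER numbers (without index 2): gcd([48, 78, 12]) = 6
New gcd = gcd(g_others, new_val) = gcd(6, 4) = 2

Answer: 2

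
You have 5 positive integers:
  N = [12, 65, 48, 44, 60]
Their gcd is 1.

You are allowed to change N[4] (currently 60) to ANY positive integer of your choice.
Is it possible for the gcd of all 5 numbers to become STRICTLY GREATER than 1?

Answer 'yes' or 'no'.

Answer: no

Derivation:
Current gcd = 1
gcd of all OTHER numbers (without N[4]=60): gcd([12, 65, 48, 44]) = 1
The new gcd after any change is gcd(1, new_value).
This can be at most 1.
Since 1 = old gcd 1, the gcd can only stay the same or decrease.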